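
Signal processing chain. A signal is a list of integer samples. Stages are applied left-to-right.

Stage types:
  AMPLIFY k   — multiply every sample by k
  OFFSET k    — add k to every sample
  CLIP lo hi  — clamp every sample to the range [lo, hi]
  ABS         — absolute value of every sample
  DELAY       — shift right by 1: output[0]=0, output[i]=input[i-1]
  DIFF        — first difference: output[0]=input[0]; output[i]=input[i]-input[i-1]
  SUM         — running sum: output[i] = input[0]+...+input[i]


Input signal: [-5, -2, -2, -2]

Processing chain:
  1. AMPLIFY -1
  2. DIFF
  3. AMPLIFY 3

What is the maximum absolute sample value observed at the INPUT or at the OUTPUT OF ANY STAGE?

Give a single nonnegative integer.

Input: [-5, -2, -2, -2] (max |s|=5)
Stage 1 (AMPLIFY -1): -5*-1=5, -2*-1=2, -2*-1=2, -2*-1=2 -> [5, 2, 2, 2] (max |s|=5)
Stage 2 (DIFF): s[0]=5, 2-5=-3, 2-2=0, 2-2=0 -> [5, -3, 0, 0] (max |s|=5)
Stage 3 (AMPLIFY 3): 5*3=15, -3*3=-9, 0*3=0, 0*3=0 -> [15, -9, 0, 0] (max |s|=15)
Overall max amplitude: 15

Answer: 15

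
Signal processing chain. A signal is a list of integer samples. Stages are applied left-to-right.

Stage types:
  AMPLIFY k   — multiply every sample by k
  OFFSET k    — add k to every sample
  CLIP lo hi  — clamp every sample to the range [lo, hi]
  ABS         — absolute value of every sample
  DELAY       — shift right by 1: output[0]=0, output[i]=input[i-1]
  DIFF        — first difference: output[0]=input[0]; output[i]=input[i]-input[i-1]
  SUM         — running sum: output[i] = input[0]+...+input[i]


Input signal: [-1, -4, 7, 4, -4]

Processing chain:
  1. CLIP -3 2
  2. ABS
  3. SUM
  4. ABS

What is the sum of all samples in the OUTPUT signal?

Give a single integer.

Input: [-1, -4, 7, 4, -4]
Stage 1 (CLIP -3 2): clip(-1,-3,2)=-1, clip(-4,-3,2)=-3, clip(7,-3,2)=2, clip(4,-3,2)=2, clip(-4,-3,2)=-3 -> [-1, -3, 2, 2, -3]
Stage 2 (ABS): |-1|=1, |-3|=3, |2|=2, |2|=2, |-3|=3 -> [1, 3, 2, 2, 3]
Stage 3 (SUM): sum[0..0]=1, sum[0..1]=4, sum[0..2]=6, sum[0..3]=8, sum[0..4]=11 -> [1, 4, 6, 8, 11]
Stage 4 (ABS): |1|=1, |4|=4, |6|=6, |8|=8, |11|=11 -> [1, 4, 6, 8, 11]
Output sum: 30

Answer: 30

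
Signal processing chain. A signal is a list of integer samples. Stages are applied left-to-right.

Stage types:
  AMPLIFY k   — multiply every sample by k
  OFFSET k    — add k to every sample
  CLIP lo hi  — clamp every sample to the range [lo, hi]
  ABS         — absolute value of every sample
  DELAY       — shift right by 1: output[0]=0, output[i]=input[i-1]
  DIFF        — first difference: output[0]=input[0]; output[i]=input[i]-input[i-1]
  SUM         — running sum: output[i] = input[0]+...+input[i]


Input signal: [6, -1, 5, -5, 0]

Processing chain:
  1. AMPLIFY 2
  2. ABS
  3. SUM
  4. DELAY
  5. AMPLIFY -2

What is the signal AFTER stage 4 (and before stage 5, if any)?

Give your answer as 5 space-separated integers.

Answer: 0 12 14 24 34

Derivation:
Input: [6, -1, 5, -5, 0]
Stage 1 (AMPLIFY 2): 6*2=12, -1*2=-2, 5*2=10, -5*2=-10, 0*2=0 -> [12, -2, 10, -10, 0]
Stage 2 (ABS): |12|=12, |-2|=2, |10|=10, |-10|=10, |0|=0 -> [12, 2, 10, 10, 0]
Stage 3 (SUM): sum[0..0]=12, sum[0..1]=14, sum[0..2]=24, sum[0..3]=34, sum[0..4]=34 -> [12, 14, 24, 34, 34]
Stage 4 (DELAY): [0, 12, 14, 24, 34] = [0, 12, 14, 24, 34] -> [0, 12, 14, 24, 34]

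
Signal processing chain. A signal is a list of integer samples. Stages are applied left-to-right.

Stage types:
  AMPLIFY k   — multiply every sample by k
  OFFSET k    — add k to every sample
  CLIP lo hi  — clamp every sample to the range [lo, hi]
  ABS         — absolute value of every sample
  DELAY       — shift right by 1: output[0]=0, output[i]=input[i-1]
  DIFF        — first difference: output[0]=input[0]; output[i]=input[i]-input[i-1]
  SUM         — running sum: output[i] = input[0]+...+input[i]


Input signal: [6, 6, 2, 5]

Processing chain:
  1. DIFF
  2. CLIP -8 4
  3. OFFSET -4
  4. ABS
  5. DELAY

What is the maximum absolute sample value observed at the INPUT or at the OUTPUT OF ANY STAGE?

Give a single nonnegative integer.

Input: [6, 6, 2, 5] (max |s|=6)
Stage 1 (DIFF): s[0]=6, 6-6=0, 2-6=-4, 5-2=3 -> [6, 0, -4, 3] (max |s|=6)
Stage 2 (CLIP -8 4): clip(6,-8,4)=4, clip(0,-8,4)=0, clip(-4,-8,4)=-4, clip(3,-8,4)=3 -> [4, 0, -4, 3] (max |s|=4)
Stage 3 (OFFSET -4): 4+-4=0, 0+-4=-4, -4+-4=-8, 3+-4=-1 -> [0, -4, -8, -1] (max |s|=8)
Stage 4 (ABS): |0|=0, |-4|=4, |-8|=8, |-1|=1 -> [0, 4, 8, 1] (max |s|=8)
Stage 5 (DELAY): [0, 0, 4, 8] = [0, 0, 4, 8] -> [0, 0, 4, 8] (max |s|=8)
Overall max amplitude: 8

Answer: 8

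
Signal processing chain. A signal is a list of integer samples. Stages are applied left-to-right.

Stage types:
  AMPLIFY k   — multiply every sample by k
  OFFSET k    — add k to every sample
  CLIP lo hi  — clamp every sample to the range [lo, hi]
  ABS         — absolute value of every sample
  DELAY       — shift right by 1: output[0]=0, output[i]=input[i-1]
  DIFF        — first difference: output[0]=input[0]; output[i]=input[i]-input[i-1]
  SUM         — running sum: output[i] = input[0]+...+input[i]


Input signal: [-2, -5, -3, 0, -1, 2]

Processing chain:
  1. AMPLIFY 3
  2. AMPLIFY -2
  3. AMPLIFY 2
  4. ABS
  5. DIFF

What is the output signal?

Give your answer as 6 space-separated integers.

Answer: 24 36 -24 -36 12 12

Derivation:
Input: [-2, -5, -3, 0, -1, 2]
Stage 1 (AMPLIFY 3): -2*3=-6, -5*3=-15, -3*3=-9, 0*3=0, -1*3=-3, 2*3=6 -> [-6, -15, -9, 0, -3, 6]
Stage 2 (AMPLIFY -2): -6*-2=12, -15*-2=30, -9*-2=18, 0*-2=0, -3*-2=6, 6*-2=-12 -> [12, 30, 18, 0, 6, -12]
Stage 3 (AMPLIFY 2): 12*2=24, 30*2=60, 18*2=36, 0*2=0, 6*2=12, -12*2=-24 -> [24, 60, 36, 0, 12, -24]
Stage 4 (ABS): |24|=24, |60|=60, |36|=36, |0|=0, |12|=12, |-24|=24 -> [24, 60, 36, 0, 12, 24]
Stage 5 (DIFF): s[0]=24, 60-24=36, 36-60=-24, 0-36=-36, 12-0=12, 24-12=12 -> [24, 36, -24, -36, 12, 12]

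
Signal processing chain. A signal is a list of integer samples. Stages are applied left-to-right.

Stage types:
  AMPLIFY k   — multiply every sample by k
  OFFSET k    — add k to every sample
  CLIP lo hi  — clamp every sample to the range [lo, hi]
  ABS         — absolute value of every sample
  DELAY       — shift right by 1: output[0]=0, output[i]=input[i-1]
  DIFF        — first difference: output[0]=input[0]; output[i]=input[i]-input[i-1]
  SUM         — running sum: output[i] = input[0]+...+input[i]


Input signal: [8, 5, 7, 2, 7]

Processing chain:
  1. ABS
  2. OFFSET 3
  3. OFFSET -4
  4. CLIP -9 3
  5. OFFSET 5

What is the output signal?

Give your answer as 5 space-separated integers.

Answer: 8 8 8 6 8

Derivation:
Input: [8, 5, 7, 2, 7]
Stage 1 (ABS): |8|=8, |5|=5, |7|=7, |2|=2, |7|=7 -> [8, 5, 7, 2, 7]
Stage 2 (OFFSET 3): 8+3=11, 5+3=8, 7+3=10, 2+3=5, 7+3=10 -> [11, 8, 10, 5, 10]
Stage 3 (OFFSET -4): 11+-4=7, 8+-4=4, 10+-4=6, 5+-4=1, 10+-4=6 -> [7, 4, 6, 1, 6]
Stage 4 (CLIP -9 3): clip(7,-9,3)=3, clip(4,-9,3)=3, clip(6,-9,3)=3, clip(1,-9,3)=1, clip(6,-9,3)=3 -> [3, 3, 3, 1, 3]
Stage 5 (OFFSET 5): 3+5=8, 3+5=8, 3+5=8, 1+5=6, 3+5=8 -> [8, 8, 8, 6, 8]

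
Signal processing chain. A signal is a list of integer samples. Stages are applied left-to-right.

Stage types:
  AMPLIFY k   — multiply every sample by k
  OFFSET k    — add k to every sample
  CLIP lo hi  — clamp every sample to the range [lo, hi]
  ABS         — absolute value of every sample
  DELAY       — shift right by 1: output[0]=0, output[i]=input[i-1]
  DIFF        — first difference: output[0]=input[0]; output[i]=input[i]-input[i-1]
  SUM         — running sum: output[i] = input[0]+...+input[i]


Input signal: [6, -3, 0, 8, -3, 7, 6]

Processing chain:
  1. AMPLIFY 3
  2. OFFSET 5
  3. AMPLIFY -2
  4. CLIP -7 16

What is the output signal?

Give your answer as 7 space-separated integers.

Input: [6, -3, 0, 8, -3, 7, 6]
Stage 1 (AMPLIFY 3): 6*3=18, -3*3=-9, 0*3=0, 8*3=24, -3*3=-9, 7*3=21, 6*3=18 -> [18, -9, 0, 24, -9, 21, 18]
Stage 2 (OFFSET 5): 18+5=23, -9+5=-4, 0+5=5, 24+5=29, -9+5=-4, 21+5=26, 18+5=23 -> [23, -4, 5, 29, -4, 26, 23]
Stage 3 (AMPLIFY -2): 23*-2=-46, -4*-2=8, 5*-2=-10, 29*-2=-58, -4*-2=8, 26*-2=-52, 23*-2=-46 -> [-46, 8, -10, -58, 8, -52, -46]
Stage 4 (CLIP -7 16): clip(-46,-7,16)=-7, clip(8,-7,16)=8, clip(-10,-7,16)=-7, clip(-58,-7,16)=-7, clip(8,-7,16)=8, clip(-52,-7,16)=-7, clip(-46,-7,16)=-7 -> [-7, 8, -7, -7, 8, -7, -7]

Answer: -7 8 -7 -7 8 -7 -7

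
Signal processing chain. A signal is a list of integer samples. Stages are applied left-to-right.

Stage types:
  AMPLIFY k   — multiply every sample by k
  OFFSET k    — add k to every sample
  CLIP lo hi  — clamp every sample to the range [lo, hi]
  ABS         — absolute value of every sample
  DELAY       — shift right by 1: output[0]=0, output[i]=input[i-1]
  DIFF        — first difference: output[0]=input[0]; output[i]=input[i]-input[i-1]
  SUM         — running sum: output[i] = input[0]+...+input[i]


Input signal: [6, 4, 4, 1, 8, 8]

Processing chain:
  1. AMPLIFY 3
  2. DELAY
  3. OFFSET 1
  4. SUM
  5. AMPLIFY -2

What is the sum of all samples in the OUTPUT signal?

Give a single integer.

Answer: -450

Derivation:
Input: [6, 4, 4, 1, 8, 8]
Stage 1 (AMPLIFY 3): 6*3=18, 4*3=12, 4*3=12, 1*3=3, 8*3=24, 8*3=24 -> [18, 12, 12, 3, 24, 24]
Stage 2 (DELAY): [0, 18, 12, 12, 3, 24] = [0, 18, 12, 12, 3, 24] -> [0, 18, 12, 12, 3, 24]
Stage 3 (OFFSET 1): 0+1=1, 18+1=19, 12+1=13, 12+1=13, 3+1=4, 24+1=25 -> [1, 19, 13, 13, 4, 25]
Stage 4 (SUM): sum[0..0]=1, sum[0..1]=20, sum[0..2]=33, sum[0..3]=46, sum[0..4]=50, sum[0..5]=75 -> [1, 20, 33, 46, 50, 75]
Stage 5 (AMPLIFY -2): 1*-2=-2, 20*-2=-40, 33*-2=-66, 46*-2=-92, 50*-2=-100, 75*-2=-150 -> [-2, -40, -66, -92, -100, -150]
Output sum: -450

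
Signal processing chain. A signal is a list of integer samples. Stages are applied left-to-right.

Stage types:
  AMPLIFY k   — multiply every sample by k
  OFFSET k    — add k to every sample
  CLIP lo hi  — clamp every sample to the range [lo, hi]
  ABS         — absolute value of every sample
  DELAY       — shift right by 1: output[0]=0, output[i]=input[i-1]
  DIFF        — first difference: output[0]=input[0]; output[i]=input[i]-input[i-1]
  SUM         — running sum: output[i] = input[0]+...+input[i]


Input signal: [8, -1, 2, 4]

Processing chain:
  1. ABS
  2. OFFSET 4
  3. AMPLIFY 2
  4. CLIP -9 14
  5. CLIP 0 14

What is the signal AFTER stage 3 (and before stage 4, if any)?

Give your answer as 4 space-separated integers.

Input: [8, -1, 2, 4]
Stage 1 (ABS): |8|=8, |-1|=1, |2|=2, |4|=4 -> [8, 1, 2, 4]
Stage 2 (OFFSET 4): 8+4=12, 1+4=5, 2+4=6, 4+4=8 -> [12, 5, 6, 8]
Stage 3 (AMPLIFY 2): 12*2=24, 5*2=10, 6*2=12, 8*2=16 -> [24, 10, 12, 16]

Answer: 24 10 12 16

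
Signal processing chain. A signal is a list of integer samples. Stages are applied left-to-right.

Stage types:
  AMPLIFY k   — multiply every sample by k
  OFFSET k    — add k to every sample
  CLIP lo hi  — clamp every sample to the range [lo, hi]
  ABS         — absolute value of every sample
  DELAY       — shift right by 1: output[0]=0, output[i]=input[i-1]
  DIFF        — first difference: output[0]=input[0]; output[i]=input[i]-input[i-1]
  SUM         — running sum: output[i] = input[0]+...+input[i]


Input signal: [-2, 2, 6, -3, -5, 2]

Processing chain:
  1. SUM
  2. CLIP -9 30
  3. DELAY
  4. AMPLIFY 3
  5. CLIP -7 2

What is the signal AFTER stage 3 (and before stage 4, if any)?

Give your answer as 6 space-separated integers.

Input: [-2, 2, 6, -3, -5, 2]
Stage 1 (SUM): sum[0..0]=-2, sum[0..1]=0, sum[0..2]=6, sum[0..3]=3, sum[0..4]=-2, sum[0..5]=0 -> [-2, 0, 6, 3, -2, 0]
Stage 2 (CLIP -9 30): clip(-2,-9,30)=-2, clip(0,-9,30)=0, clip(6,-9,30)=6, clip(3,-9,30)=3, clip(-2,-9,30)=-2, clip(0,-9,30)=0 -> [-2, 0, 6, 3, -2, 0]
Stage 3 (DELAY): [0, -2, 0, 6, 3, -2] = [0, -2, 0, 6, 3, -2] -> [0, -2, 0, 6, 3, -2]

Answer: 0 -2 0 6 3 -2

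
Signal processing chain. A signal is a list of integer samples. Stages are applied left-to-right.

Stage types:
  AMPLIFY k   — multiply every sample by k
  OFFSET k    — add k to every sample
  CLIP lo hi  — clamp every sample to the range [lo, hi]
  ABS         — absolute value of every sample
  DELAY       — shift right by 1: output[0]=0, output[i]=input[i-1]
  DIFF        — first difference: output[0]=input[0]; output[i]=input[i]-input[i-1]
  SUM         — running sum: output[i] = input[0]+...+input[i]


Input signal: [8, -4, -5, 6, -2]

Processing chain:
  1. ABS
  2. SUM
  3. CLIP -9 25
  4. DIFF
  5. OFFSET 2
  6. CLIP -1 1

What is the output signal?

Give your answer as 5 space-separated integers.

Input: [8, -4, -5, 6, -2]
Stage 1 (ABS): |8|=8, |-4|=4, |-5|=5, |6|=6, |-2|=2 -> [8, 4, 5, 6, 2]
Stage 2 (SUM): sum[0..0]=8, sum[0..1]=12, sum[0..2]=17, sum[0..3]=23, sum[0..4]=25 -> [8, 12, 17, 23, 25]
Stage 3 (CLIP -9 25): clip(8,-9,25)=8, clip(12,-9,25)=12, clip(17,-9,25)=17, clip(23,-9,25)=23, clip(25,-9,25)=25 -> [8, 12, 17, 23, 25]
Stage 4 (DIFF): s[0]=8, 12-8=4, 17-12=5, 23-17=6, 25-23=2 -> [8, 4, 5, 6, 2]
Stage 5 (OFFSET 2): 8+2=10, 4+2=6, 5+2=7, 6+2=8, 2+2=4 -> [10, 6, 7, 8, 4]
Stage 6 (CLIP -1 1): clip(10,-1,1)=1, clip(6,-1,1)=1, clip(7,-1,1)=1, clip(8,-1,1)=1, clip(4,-1,1)=1 -> [1, 1, 1, 1, 1]

Answer: 1 1 1 1 1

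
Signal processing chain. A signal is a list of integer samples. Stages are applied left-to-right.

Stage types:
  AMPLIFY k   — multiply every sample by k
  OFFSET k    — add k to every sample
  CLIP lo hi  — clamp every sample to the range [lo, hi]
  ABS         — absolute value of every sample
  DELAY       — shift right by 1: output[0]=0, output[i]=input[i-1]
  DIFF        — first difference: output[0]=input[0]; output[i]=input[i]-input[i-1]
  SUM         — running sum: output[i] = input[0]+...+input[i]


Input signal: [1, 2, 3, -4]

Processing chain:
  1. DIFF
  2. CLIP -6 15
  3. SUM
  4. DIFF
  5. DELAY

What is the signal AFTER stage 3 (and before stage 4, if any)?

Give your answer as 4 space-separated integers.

Answer: 1 2 3 -3

Derivation:
Input: [1, 2, 3, -4]
Stage 1 (DIFF): s[0]=1, 2-1=1, 3-2=1, -4-3=-7 -> [1, 1, 1, -7]
Stage 2 (CLIP -6 15): clip(1,-6,15)=1, clip(1,-6,15)=1, clip(1,-6,15)=1, clip(-7,-6,15)=-6 -> [1, 1, 1, -6]
Stage 3 (SUM): sum[0..0]=1, sum[0..1]=2, sum[0..2]=3, sum[0..3]=-3 -> [1, 2, 3, -3]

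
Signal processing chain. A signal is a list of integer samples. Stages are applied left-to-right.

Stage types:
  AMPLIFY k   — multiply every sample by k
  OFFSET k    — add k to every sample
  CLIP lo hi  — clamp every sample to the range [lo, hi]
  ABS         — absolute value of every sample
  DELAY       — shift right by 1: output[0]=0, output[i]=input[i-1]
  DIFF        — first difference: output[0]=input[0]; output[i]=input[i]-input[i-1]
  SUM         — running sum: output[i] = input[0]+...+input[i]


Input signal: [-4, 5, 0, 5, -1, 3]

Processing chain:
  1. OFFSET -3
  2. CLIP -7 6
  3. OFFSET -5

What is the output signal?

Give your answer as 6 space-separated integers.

Answer: -12 -3 -8 -3 -9 -5

Derivation:
Input: [-4, 5, 0, 5, -1, 3]
Stage 1 (OFFSET -3): -4+-3=-7, 5+-3=2, 0+-3=-3, 5+-3=2, -1+-3=-4, 3+-3=0 -> [-7, 2, -3, 2, -4, 0]
Stage 2 (CLIP -7 6): clip(-7,-7,6)=-7, clip(2,-7,6)=2, clip(-3,-7,6)=-3, clip(2,-7,6)=2, clip(-4,-7,6)=-4, clip(0,-7,6)=0 -> [-7, 2, -3, 2, -4, 0]
Stage 3 (OFFSET -5): -7+-5=-12, 2+-5=-3, -3+-5=-8, 2+-5=-3, -4+-5=-9, 0+-5=-5 -> [-12, -3, -8, -3, -9, -5]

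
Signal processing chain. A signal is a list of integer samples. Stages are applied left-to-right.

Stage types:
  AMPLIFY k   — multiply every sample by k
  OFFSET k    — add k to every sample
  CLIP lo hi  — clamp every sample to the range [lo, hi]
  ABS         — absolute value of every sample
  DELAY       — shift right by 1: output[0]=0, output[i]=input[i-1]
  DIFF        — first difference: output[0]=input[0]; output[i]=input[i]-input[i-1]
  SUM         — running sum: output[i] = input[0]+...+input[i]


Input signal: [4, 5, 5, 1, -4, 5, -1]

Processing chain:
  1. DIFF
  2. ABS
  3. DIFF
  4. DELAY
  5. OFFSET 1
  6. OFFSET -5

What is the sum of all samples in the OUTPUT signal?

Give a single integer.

Input: [4, 5, 5, 1, -4, 5, -1]
Stage 1 (DIFF): s[0]=4, 5-4=1, 5-5=0, 1-5=-4, -4-1=-5, 5--4=9, -1-5=-6 -> [4, 1, 0, -4, -5, 9, -6]
Stage 2 (ABS): |4|=4, |1|=1, |0|=0, |-4|=4, |-5|=5, |9|=9, |-6|=6 -> [4, 1, 0, 4, 5, 9, 6]
Stage 3 (DIFF): s[0]=4, 1-4=-3, 0-1=-1, 4-0=4, 5-4=1, 9-5=4, 6-9=-3 -> [4, -3, -1, 4, 1, 4, -3]
Stage 4 (DELAY): [0, 4, -3, -1, 4, 1, 4] = [0, 4, -3, -1, 4, 1, 4] -> [0, 4, -3, -1, 4, 1, 4]
Stage 5 (OFFSET 1): 0+1=1, 4+1=5, -3+1=-2, -1+1=0, 4+1=5, 1+1=2, 4+1=5 -> [1, 5, -2, 0, 5, 2, 5]
Stage 6 (OFFSET -5): 1+-5=-4, 5+-5=0, -2+-5=-7, 0+-5=-5, 5+-5=0, 2+-5=-3, 5+-5=0 -> [-4, 0, -7, -5, 0, -3, 0]
Output sum: -19

Answer: -19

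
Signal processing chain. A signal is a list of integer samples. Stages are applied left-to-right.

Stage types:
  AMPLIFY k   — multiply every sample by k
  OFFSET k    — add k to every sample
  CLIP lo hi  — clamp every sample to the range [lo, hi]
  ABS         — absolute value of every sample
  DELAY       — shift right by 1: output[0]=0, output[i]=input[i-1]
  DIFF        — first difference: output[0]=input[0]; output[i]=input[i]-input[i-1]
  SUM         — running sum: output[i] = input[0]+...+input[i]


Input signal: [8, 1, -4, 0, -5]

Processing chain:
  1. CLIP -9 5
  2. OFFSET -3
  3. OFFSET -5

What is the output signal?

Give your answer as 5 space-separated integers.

Answer: -3 -7 -12 -8 -13

Derivation:
Input: [8, 1, -4, 0, -5]
Stage 1 (CLIP -9 5): clip(8,-9,5)=5, clip(1,-9,5)=1, clip(-4,-9,5)=-4, clip(0,-9,5)=0, clip(-5,-9,5)=-5 -> [5, 1, -4, 0, -5]
Stage 2 (OFFSET -3): 5+-3=2, 1+-3=-2, -4+-3=-7, 0+-3=-3, -5+-3=-8 -> [2, -2, -7, -3, -8]
Stage 3 (OFFSET -5): 2+-5=-3, -2+-5=-7, -7+-5=-12, -3+-5=-8, -8+-5=-13 -> [-3, -7, -12, -8, -13]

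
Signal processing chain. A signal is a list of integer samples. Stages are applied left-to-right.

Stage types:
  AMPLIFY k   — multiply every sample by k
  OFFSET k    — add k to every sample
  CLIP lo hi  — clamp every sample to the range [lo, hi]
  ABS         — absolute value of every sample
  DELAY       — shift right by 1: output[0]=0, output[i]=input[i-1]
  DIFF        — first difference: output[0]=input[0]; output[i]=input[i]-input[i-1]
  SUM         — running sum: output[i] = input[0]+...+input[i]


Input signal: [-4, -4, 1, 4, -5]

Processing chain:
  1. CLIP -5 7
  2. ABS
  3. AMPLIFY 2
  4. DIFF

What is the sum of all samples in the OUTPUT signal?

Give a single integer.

Answer: 10

Derivation:
Input: [-4, -4, 1, 4, -5]
Stage 1 (CLIP -5 7): clip(-4,-5,7)=-4, clip(-4,-5,7)=-4, clip(1,-5,7)=1, clip(4,-5,7)=4, clip(-5,-5,7)=-5 -> [-4, -4, 1, 4, -5]
Stage 2 (ABS): |-4|=4, |-4|=4, |1|=1, |4|=4, |-5|=5 -> [4, 4, 1, 4, 5]
Stage 3 (AMPLIFY 2): 4*2=8, 4*2=8, 1*2=2, 4*2=8, 5*2=10 -> [8, 8, 2, 8, 10]
Stage 4 (DIFF): s[0]=8, 8-8=0, 2-8=-6, 8-2=6, 10-8=2 -> [8, 0, -6, 6, 2]
Output sum: 10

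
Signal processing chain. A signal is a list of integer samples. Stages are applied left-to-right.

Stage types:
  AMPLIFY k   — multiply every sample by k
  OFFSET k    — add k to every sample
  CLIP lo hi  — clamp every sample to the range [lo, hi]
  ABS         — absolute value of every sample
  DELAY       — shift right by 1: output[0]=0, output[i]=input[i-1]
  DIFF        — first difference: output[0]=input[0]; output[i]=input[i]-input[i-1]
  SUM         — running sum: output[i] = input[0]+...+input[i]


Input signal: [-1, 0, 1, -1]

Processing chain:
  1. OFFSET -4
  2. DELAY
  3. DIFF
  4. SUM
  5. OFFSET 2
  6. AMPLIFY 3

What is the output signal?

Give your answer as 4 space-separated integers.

Input: [-1, 0, 1, -1]
Stage 1 (OFFSET -4): -1+-4=-5, 0+-4=-4, 1+-4=-3, -1+-4=-5 -> [-5, -4, -3, -5]
Stage 2 (DELAY): [0, -5, -4, -3] = [0, -5, -4, -3] -> [0, -5, -4, -3]
Stage 3 (DIFF): s[0]=0, -5-0=-5, -4--5=1, -3--4=1 -> [0, -5, 1, 1]
Stage 4 (SUM): sum[0..0]=0, sum[0..1]=-5, sum[0..2]=-4, sum[0..3]=-3 -> [0, -5, -4, -3]
Stage 5 (OFFSET 2): 0+2=2, -5+2=-3, -4+2=-2, -3+2=-1 -> [2, -3, -2, -1]
Stage 6 (AMPLIFY 3): 2*3=6, -3*3=-9, -2*3=-6, -1*3=-3 -> [6, -9, -6, -3]

Answer: 6 -9 -6 -3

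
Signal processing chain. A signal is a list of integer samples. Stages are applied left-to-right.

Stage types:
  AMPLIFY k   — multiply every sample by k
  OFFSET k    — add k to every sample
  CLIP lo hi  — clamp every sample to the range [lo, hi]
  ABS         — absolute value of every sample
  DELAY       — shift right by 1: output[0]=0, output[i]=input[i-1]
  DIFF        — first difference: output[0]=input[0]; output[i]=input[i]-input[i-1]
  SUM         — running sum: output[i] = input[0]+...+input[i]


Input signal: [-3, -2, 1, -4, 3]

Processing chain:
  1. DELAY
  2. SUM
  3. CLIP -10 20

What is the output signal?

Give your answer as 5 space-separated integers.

Input: [-3, -2, 1, -4, 3]
Stage 1 (DELAY): [0, -3, -2, 1, -4] = [0, -3, -2, 1, -4] -> [0, -3, -2, 1, -4]
Stage 2 (SUM): sum[0..0]=0, sum[0..1]=-3, sum[0..2]=-5, sum[0..3]=-4, sum[0..4]=-8 -> [0, -3, -5, -4, -8]
Stage 3 (CLIP -10 20): clip(0,-10,20)=0, clip(-3,-10,20)=-3, clip(-5,-10,20)=-5, clip(-4,-10,20)=-4, clip(-8,-10,20)=-8 -> [0, -3, -5, -4, -8]

Answer: 0 -3 -5 -4 -8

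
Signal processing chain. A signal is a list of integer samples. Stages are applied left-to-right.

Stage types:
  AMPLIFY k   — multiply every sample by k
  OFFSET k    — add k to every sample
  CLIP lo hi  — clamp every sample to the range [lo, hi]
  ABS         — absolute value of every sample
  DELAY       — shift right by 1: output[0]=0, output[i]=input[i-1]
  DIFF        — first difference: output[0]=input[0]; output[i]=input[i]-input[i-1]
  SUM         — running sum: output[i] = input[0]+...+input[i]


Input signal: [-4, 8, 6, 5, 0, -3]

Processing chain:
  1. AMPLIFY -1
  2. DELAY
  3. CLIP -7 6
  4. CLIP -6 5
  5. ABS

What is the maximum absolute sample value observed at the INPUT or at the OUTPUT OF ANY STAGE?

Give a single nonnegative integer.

Answer: 8

Derivation:
Input: [-4, 8, 6, 5, 0, -3] (max |s|=8)
Stage 1 (AMPLIFY -1): -4*-1=4, 8*-1=-8, 6*-1=-6, 5*-1=-5, 0*-1=0, -3*-1=3 -> [4, -8, -6, -5, 0, 3] (max |s|=8)
Stage 2 (DELAY): [0, 4, -8, -6, -5, 0] = [0, 4, -8, -6, -5, 0] -> [0, 4, -8, -6, -5, 0] (max |s|=8)
Stage 3 (CLIP -7 6): clip(0,-7,6)=0, clip(4,-7,6)=4, clip(-8,-7,6)=-7, clip(-6,-7,6)=-6, clip(-5,-7,6)=-5, clip(0,-7,6)=0 -> [0, 4, -7, -6, -5, 0] (max |s|=7)
Stage 4 (CLIP -6 5): clip(0,-6,5)=0, clip(4,-6,5)=4, clip(-7,-6,5)=-6, clip(-6,-6,5)=-6, clip(-5,-6,5)=-5, clip(0,-6,5)=0 -> [0, 4, -6, -6, -5, 0] (max |s|=6)
Stage 5 (ABS): |0|=0, |4|=4, |-6|=6, |-6|=6, |-5|=5, |0|=0 -> [0, 4, 6, 6, 5, 0] (max |s|=6)
Overall max amplitude: 8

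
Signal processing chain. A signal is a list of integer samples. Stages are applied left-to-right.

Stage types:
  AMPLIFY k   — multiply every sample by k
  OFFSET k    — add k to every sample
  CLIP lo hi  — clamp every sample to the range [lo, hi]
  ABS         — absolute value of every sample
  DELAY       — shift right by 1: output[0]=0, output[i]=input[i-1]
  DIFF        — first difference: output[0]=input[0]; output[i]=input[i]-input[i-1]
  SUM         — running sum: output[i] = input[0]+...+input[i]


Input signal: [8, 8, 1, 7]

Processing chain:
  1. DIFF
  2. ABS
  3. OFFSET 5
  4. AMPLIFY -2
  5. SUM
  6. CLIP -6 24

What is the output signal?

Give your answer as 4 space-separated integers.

Input: [8, 8, 1, 7]
Stage 1 (DIFF): s[0]=8, 8-8=0, 1-8=-7, 7-1=6 -> [8, 0, -7, 6]
Stage 2 (ABS): |8|=8, |0|=0, |-7|=7, |6|=6 -> [8, 0, 7, 6]
Stage 3 (OFFSET 5): 8+5=13, 0+5=5, 7+5=12, 6+5=11 -> [13, 5, 12, 11]
Stage 4 (AMPLIFY -2): 13*-2=-26, 5*-2=-10, 12*-2=-24, 11*-2=-22 -> [-26, -10, -24, -22]
Stage 5 (SUM): sum[0..0]=-26, sum[0..1]=-36, sum[0..2]=-60, sum[0..3]=-82 -> [-26, -36, -60, -82]
Stage 6 (CLIP -6 24): clip(-26,-6,24)=-6, clip(-36,-6,24)=-6, clip(-60,-6,24)=-6, clip(-82,-6,24)=-6 -> [-6, -6, -6, -6]

Answer: -6 -6 -6 -6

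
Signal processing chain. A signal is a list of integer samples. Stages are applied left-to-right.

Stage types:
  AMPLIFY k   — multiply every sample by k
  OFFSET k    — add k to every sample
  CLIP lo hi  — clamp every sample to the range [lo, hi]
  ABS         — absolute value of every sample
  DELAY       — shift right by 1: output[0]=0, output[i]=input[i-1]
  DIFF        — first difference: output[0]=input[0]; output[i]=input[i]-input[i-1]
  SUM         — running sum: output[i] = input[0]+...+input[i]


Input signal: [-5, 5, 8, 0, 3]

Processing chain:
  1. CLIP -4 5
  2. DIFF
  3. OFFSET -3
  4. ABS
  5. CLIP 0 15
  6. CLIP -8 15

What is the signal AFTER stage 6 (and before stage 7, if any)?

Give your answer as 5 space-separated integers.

Input: [-5, 5, 8, 0, 3]
Stage 1 (CLIP -4 5): clip(-5,-4,5)=-4, clip(5,-4,5)=5, clip(8,-4,5)=5, clip(0,-4,5)=0, clip(3,-4,5)=3 -> [-4, 5, 5, 0, 3]
Stage 2 (DIFF): s[0]=-4, 5--4=9, 5-5=0, 0-5=-5, 3-0=3 -> [-4, 9, 0, -5, 3]
Stage 3 (OFFSET -3): -4+-3=-7, 9+-3=6, 0+-3=-3, -5+-3=-8, 3+-3=0 -> [-7, 6, -3, -8, 0]
Stage 4 (ABS): |-7|=7, |6|=6, |-3|=3, |-8|=8, |0|=0 -> [7, 6, 3, 8, 0]
Stage 5 (CLIP 0 15): clip(7,0,15)=7, clip(6,0,15)=6, clip(3,0,15)=3, clip(8,0,15)=8, clip(0,0,15)=0 -> [7, 6, 3, 8, 0]
Stage 6 (CLIP -8 15): clip(7,-8,15)=7, clip(6,-8,15)=6, clip(3,-8,15)=3, clip(8,-8,15)=8, clip(0,-8,15)=0 -> [7, 6, 3, 8, 0]

Answer: 7 6 3 8 0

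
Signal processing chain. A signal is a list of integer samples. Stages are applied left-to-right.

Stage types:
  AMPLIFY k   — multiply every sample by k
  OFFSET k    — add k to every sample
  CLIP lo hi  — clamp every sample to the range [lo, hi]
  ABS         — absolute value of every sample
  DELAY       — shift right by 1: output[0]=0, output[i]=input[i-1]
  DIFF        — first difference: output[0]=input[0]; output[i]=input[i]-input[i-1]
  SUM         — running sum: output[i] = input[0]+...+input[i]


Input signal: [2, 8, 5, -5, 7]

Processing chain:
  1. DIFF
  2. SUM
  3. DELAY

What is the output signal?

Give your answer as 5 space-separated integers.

Answer: 0 2 8 5 -5

Derivation:
Input: [2, 8, 5, -5, 7]
Stage 1 (DIFF): s[0]=2, 8-2=6, 5-8=-3, -5-5=-10, 7--5=12 -> [2, 6, -3, -10, 12]
Stage 2 (SUM): sum[0..0]=2, sum[0..1]=8, sum[0..2]=5, sum[0..3]=-5, sum[0..4]=7 -> [2, 8, 5, -5, 7]
Stage 3 (DELAY): [0, 2, 8, 5, -5] = [0, 2, 8, 5, -5] -> [0, 2, 8, 5, -5]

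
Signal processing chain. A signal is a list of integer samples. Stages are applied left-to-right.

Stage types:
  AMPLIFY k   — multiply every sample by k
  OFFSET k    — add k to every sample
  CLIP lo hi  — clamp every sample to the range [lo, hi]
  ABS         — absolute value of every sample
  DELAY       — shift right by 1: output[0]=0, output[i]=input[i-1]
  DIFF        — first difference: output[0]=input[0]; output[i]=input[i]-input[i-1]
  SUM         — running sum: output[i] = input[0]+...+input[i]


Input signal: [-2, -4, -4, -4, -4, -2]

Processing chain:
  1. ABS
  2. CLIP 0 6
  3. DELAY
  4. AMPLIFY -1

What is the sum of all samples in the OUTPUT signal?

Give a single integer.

Answer: -18

Derivation:
Input: [-2, -4, -4, -4, -4, -2]
Stage 1 (ABS): |-2|=2, |-4|=4, |-4|=4, |-4|=4, |-4|=4, |-2|=2 -> [2, 4, 4, 4, 4, 2]
Stage 2 (CLIP 0 6): clip(2,0,6)=2, clip(4,0,6)=4, clip(4,0,6)=4, clip(4,0,6)=4, clip(4,0,6)=4, clip(2,0,6)=2 -> [2, 4, 4, 4, 4, 2]
Stage 3 (DELAY): [0, 2, 4, 4, 4, 4] = [0, 2, 4, 4, 4, 4] -> [0, 2, 4, 4, 4, 4]
Stage 4 (AMPLIFY -1): 0*-1=0, 2*-1=-2, 4*-1=-4, 4*-1=-4, 4*-1=-4, 4*-1=-4 -> [0, -2, -4, -4, -4, -4]
Output sum: -18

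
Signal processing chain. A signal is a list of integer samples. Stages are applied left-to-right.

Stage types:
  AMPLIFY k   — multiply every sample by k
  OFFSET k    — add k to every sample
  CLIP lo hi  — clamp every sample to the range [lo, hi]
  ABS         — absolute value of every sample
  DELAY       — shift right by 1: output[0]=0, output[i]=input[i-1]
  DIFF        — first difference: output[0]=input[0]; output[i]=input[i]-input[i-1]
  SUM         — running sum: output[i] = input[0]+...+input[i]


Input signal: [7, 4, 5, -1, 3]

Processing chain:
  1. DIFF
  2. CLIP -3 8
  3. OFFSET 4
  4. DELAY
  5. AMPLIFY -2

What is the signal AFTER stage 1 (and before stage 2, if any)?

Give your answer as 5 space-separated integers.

Input: [7, 4, 5, -1, 3]
Stage 1 (DIFF): s[0]=7, 4-7=-3, 5-4=1, -1-5=-6, 3--1=4 -> [7, -3, 1, -6, 4]

Answer: 7 -3 1 -6 4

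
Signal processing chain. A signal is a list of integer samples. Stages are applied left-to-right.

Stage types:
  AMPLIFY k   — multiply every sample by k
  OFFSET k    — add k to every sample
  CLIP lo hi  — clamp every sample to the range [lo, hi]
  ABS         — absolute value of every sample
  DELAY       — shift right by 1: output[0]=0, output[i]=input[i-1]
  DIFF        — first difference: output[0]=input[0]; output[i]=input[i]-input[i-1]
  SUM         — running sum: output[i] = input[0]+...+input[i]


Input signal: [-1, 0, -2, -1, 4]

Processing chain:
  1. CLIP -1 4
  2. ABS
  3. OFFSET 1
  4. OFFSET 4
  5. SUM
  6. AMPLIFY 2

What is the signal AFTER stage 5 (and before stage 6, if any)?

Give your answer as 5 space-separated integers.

Input: [-1, 0, -2, -1, 4]
Stage 1 (CLIP -1 4): clip(-1,-1,4)=-1, clip(0,-1,4)=0, clip(-2,-1,4)=-1, clip(-1,-1,4)=-1, clip(4,-1,4)=4 -> [-1, 0, -1, -1, 4]
Stage 2 (ABS): |-1|=1, |0|=0, |-1|=1, |-1|=1, |4|=4 -> [1, 0, 1, 1, 4]
Stage 3 (OFFSET 1): 1+1=2, 0+1=1, 1+1=2, 1+1=2, 4+1=5 -> [2, 1, 2, 2, 5]
Stage 4 (OFFSET 4): 2+4=6, 1+4=5, 2+4=6, 2+4=6, 5+4=9 -> [6, 5, 6, 6, 9]
Stage 5 (SUM): sum[0..0]=6, sum[0..1]=11, sum[0..2]=17, sum[0..3]=23, sum[0..4]=32 -> [6, 11, 17, 23, 32]

Answer: 6 11 17 23 32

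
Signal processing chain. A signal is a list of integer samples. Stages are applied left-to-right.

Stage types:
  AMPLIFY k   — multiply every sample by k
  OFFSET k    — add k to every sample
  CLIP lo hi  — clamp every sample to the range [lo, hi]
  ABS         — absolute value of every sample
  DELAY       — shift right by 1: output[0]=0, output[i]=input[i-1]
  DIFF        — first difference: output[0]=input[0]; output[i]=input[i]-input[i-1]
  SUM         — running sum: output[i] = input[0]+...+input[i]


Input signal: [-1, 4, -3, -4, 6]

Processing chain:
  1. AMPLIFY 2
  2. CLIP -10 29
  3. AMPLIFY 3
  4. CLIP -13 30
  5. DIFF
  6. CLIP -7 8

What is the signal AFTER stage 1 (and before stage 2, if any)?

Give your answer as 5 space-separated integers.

Input: [-1, 4, -3, -4, 6]
Stage 1 (AMPLIFY 2): -1*2=-2, 4*2=8, -3*2=-6, -4*2=-8, 6*2=12 -> [-2, 8, -6, -8, 12]

Answer: -2 8 -6 -8 12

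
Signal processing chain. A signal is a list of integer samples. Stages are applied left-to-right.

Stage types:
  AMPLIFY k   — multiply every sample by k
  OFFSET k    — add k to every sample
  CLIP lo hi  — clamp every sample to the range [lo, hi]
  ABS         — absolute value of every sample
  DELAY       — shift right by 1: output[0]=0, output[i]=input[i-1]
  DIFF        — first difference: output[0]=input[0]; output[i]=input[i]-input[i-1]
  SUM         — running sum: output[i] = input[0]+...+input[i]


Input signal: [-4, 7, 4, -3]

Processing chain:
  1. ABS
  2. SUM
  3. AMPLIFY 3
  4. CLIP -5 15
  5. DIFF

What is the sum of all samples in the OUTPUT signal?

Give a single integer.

Answer: 15

Derivation:
Input: [-4, 7, 4, -3]
Stage 1 (ABS): |-4|=4, |7|=7, |4|=4, |-3|=3 -> [4, 7, 4, 3]
Stage 2 (SUM): sum[0..0]=4, sum[0..1]=11, sum[0..2]=15, sum[0..3]=18 -> [4, 11, 15, 18]
Stage 3 (AMPLIFY 3): 4*3=12, 11*3=33, 15*3=45, 18*3=54 -> [12, 33, 45, 54]
Stage 4 (CLIP -5 15): clip(12,-5,15)=12, clip(33,-5,15)=15, clip(45,-5,15)=15, clip(54,-5,15)=15 -> [12, 15, 15, 15]
Stage 5 (DIFF): s[0]=12, 15-12=3, 15-15=0, 15-15=0 -> [12, 3, 0, 0]
Output sum: 15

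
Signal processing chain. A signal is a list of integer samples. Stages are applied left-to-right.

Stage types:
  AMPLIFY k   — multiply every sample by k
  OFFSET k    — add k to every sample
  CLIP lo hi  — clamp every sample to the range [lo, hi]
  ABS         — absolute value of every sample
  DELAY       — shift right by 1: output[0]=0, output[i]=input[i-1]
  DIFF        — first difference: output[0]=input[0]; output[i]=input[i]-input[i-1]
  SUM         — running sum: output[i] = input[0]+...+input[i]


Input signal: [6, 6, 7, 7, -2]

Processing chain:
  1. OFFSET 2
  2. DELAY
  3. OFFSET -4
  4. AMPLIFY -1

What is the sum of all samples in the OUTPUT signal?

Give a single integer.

Input: [6, 6, 7, 7, -2]
Stage 1 (OFFSET 2): 6+2=8, 6+2=8, 7+2=9, 7+2=9, -2+2=0 -> [8, 8, 9, 9, 0]
Stage 2 (DELAY): [0, 8, 8, 9, 9] = [0, 8, 8, 9, 9] -> [0, 8, 8, 9, 9]
Stage 3 (OFFSET -4): 0+-4=-4, 8+-4=4, 8+-4=4, 9+-4=5, 9+-4=5 -> [-4, 4, 4, 5, 5]
Stage 4 (AMPLIFY -1): -4*-1=4, 4*-1=-4, 4*-1=-4, 5*-1=-5, 5*-1=-5 -> [4, -4, -4, -5, -5]
Output sum: -14

Answer: -14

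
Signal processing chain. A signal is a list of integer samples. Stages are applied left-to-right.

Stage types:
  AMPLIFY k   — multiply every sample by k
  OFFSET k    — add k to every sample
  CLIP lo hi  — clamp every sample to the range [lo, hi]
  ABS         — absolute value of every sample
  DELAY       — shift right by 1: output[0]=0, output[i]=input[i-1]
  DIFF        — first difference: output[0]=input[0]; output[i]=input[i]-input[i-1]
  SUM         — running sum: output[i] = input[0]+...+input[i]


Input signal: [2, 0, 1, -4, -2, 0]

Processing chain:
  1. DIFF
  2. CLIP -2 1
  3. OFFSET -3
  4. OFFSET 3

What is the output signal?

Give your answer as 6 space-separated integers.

Answer: 1 -2 1 -2 1 1

Derivation:
Input: [2, 0, 1, -4, -2, 0]
Stage 1 (DIFF): s[0]=2, 0-2=-2, 1-0=1, -4-1=-5, -2--4=2, 0--2=2 -> [2, -2, 1, -5, 2, 2]
Stage 2 (CLIP -2 1): clip(2,-2,1)=1, clip(-2,-2,1)=-2, clip(1,-2,1)=1, clip(-5,-2,1)=-2, clip(2,-2,1)=1, clip(2,-2,1)=1 -> [1, -2, 1, -2, 1, 1]
Stage 3 (OFFSET -3): 1+-3=-2, -2+-3=-5, 1+-3=-2, -2+-3=-5, 1+-3=-2, 1+-3=-2 -> [-2, -5, -2, -5, -2, -2]
Stage 4 (OFFSET 3): -2+3=1, -5+3=-2, -2+3=1, -5+3=-2, -2+3=1, -2+3=1 -> [1, -2, 1, -2, 1, 1]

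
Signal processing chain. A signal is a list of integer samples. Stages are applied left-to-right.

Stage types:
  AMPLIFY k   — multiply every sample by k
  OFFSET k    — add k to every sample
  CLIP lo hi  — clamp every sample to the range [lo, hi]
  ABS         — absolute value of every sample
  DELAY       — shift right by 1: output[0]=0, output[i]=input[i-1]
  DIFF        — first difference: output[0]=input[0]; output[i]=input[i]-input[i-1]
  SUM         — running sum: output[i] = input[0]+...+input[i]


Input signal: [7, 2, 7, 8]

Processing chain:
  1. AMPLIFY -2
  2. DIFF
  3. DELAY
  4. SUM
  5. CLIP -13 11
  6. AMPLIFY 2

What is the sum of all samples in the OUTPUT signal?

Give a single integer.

Input: [7, 2, 7, 8]
Stage 1 (AMPLIFY -2): 7*-2=-14, 2*-2=-4, 7*-2=-14, 8*-2=-16 -> [-14, -4, -14, -16]
Stage 2 (DIFF): s[0]=-14, -4--14=10, -14--4=-10, -16--14=-2 -> [-14, 10, -10, -2]
Stage 3 (DELAY): [0, -14, 10, -10] = [0, -14, 10, -10] -> [0, -14, 10, -10]
Stage 4 (SUM): sum[0..0]=0, sum[0..1]=-14, sum[0..2]=-4, sum[0..3]=-14 -> [0, -14, -4, -14]
Stage 5 (CLIP -13 11): clip(0,-13,11)=0, clip(-14,-13,11)=-13, clip(-4,-13,11)=-4, clip(-14,-13,11)=-13 -> [0, -13, -4, -13]
Stage 6 (AMPLIFY 2): 0*2=0, -13*2=-26, -4*2=-8, -13*2=-26 -> [0, -26, -8, -26]
Output sum: -60

Answer: -60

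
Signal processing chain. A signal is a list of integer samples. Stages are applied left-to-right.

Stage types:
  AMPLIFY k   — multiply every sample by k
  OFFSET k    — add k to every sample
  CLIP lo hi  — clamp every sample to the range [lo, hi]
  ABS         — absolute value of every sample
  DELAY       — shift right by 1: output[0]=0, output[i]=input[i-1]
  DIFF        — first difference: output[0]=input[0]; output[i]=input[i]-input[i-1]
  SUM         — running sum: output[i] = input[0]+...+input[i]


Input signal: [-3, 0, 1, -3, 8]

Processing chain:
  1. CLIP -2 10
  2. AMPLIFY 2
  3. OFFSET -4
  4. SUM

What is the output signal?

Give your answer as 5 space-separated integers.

Answer: -8 -12 -14 -22 -10

Derivation:
Input: [-3, 0, 1, -3, 8]
Stage 1 (CLIP -2 10): clip(-3,-2,10)=-2, clip(0,-2,10)=0, clip(1,-2,10)=1, clip(-3,-2,10)=-2, clip(8,-2,10)=8 -> [-2, 0, 1, -2, 8]
Stage 2 (AMPLIFY 2): -2*2=-4, 0*2=0, 1*2=2, -2*2=-4, 8*2=16 -> [-4, 0, 2, -4, 16]
Stage 3 (OFFSET -4): -4+-4=-8, 0+-4=-4, 2+-4=-2, -4+-4=-8, 16+-4=12 -> [-8, -4, -2, -8, 12]
Stage 4 (SUM): sum[0..0]=-8, sum[0..1]=-12, sum[0..2]=-14, sum[0..3]=-22, sum[0..4]=-10 -> [-8, -12, -14, -22, -10]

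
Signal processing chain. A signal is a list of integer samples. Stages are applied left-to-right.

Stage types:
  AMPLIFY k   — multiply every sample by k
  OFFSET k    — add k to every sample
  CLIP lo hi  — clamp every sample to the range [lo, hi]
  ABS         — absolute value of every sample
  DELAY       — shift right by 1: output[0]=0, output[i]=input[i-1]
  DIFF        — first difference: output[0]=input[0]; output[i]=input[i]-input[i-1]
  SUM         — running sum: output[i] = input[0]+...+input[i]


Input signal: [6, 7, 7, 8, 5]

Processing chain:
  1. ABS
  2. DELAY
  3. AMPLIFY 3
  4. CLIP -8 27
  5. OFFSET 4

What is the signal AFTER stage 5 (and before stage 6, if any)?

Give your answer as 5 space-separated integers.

Input: [6, 7, 7, 8, 5]
Stage 1 (ABS): |6|=6, |7|=7, |7|=7, |8|=8, |5|=5 -> [6, 7, 7, 8, 5]
Stage 2 (DELAY): [0, 6, 7, 7, 8] = [0, 6, 7, 7, 8] -> [0, 6, 7, 7, 8]
Stage 3 (AMPLIFY 3): 0*3=0, 6*3=18, 7*3=21, 7*3=21, 8*3=24 -> [0, 18, 21, 21, 24]
Stage 4 (CLIP -8 27): clip(0,-8,27)=0, clip(18,-8,27)=18, clip(21,-8,27)=21, clip(21,-8,27)=21, clip(24,-8,27)=24 -> [0, 18, 21, 21, 24]
Stage 5 (OFFSET 4): 0+4=4, 18+4=22, 21+4=25, 21+4=25, 24+4=28 -> [4, 22, 25, 25, 28]

Answer: 4 22 25 25 28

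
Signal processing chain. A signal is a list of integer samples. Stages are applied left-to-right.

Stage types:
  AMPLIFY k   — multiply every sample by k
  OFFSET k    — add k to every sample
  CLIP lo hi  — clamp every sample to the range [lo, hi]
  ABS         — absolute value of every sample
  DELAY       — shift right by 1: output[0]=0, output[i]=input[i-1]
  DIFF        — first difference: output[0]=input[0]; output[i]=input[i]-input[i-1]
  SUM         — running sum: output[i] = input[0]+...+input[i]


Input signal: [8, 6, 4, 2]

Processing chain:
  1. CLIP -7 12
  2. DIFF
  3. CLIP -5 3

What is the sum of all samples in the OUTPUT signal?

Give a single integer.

Input: [8, 6, 4, 2]
Stage 1 (CLIP -7 12): clip(8,-7,12)=8, clip(6,-7,12)=6, clip(4,-7,12)=4, clip(2,-7,12)=2 -> [8, 6, 4, 2]
Stage 2 (DIFF): s[0]=8, 6-8=-2, 4-6=-2, 2-4=-2 -> [8, -2, -2, -2]
Stage 3 (CLIP -5 3): clip(8,-5,3)=3, clip(-2,-5,3)=-2, clip(-2,-5,3)=-2, clip(-2,-5,3)=-2 -> [3, -2, -2, -2]
Output sum: -3

Answer: -3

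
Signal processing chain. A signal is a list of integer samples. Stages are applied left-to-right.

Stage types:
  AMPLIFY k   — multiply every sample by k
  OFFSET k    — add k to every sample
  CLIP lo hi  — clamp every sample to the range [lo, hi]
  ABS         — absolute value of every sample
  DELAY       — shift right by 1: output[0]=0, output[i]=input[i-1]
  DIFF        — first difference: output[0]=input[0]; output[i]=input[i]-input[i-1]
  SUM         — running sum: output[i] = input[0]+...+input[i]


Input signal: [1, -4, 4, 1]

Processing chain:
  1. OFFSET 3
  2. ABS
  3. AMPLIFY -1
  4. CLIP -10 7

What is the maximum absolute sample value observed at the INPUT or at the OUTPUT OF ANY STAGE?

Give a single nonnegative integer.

Input: [1, -4, 4, 1] (max |s|=4)
Stage 1 (OFFSET 3): 1+3=4, -4+3=-1, 4+3=7, 1+3=4 -> [4, -1, 7, 4] (max |s|=7)
Stage 2 (ABS): |4|=4, |-1|=1, |7|=7, |4|=4 -> [4, 1, 7, 4] (max |s|=7)
Stage 3 (AMPLIFY -1): 4*-1=-4, 1*-1=-1, 7*-1=-7, 4*-1=-4 -> [-4, -1, -7, -4] (max |s|=7)
Stage 4 (CLIP -10 7): clip(-4,-10,7)=-4, clip(-1,-10,7)=-1, clip(-7,-10,7)=-7, clip(-4,-10,7)=-4 -> [-4, -1, -7, -4] (max |s|=7)
Overall max amplitude: 7

Answer: 7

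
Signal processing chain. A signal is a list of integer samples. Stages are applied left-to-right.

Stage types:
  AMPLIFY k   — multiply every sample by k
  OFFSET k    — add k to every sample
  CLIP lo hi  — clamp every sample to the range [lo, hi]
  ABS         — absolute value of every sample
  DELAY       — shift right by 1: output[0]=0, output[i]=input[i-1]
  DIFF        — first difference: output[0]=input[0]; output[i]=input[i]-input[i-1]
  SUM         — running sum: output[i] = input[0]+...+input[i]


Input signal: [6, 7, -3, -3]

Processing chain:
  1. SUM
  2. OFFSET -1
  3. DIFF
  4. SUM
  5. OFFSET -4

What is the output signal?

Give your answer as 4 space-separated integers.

Answer: 1 8 5 2

Derivation:
Input: [6, 7, -3, -3]
Stage 1 (SUM): sum[0..0]=6, sum[0..1]=13, sum[0..2]=10, sum[0..3]=7 -> [6, 13, 10, 7]
Stage 2 (OFFSET -1): 6+-1=5, 13+-1=12, 10+-1=9, 7+-1=6 -> [5, 12, 9, 6]
Stage 3 (DIFF): s[0]=5, 12-5=7, 9-12=-3, 6-9=-3 -> [5, 7, -3, -3]
Stage 4 (SUM): sum[0..0]=5, sum[0..1]=12, sum[0..2]=9, sum[0..3]=6 -> [5, 12, 9, 6]
Stage 5 (OFFSET -4): 5+-4=1, 12+-4=8, 9+-4=5, 6+-4=2 -> [1, 8, 5, 2]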